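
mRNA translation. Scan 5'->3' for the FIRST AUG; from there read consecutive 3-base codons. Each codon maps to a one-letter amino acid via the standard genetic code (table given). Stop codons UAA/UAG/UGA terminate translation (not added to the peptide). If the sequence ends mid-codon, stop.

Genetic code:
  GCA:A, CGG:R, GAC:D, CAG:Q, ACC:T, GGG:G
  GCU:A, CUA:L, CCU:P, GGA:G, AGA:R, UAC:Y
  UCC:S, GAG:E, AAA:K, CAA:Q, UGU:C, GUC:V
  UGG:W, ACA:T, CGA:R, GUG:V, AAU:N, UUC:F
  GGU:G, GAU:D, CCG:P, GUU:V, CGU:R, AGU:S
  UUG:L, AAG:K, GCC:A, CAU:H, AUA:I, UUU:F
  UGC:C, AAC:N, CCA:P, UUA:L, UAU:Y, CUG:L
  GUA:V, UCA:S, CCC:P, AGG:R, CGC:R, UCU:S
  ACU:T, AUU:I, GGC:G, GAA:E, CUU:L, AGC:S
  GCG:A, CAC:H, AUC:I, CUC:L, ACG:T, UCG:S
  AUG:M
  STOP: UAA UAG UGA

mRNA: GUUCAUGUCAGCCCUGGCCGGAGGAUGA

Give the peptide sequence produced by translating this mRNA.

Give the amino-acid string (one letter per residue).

Answer: MSALAGG

Derivation:
start AUG at pos 4
pos 4: AUG -> M; peptide=M
pos 7: UCA -> S; peptide=MS
pos 10: GCC -> A; peptide=MSA
pos 13: CUG -> L; peptide=MSAL
pos 16: GCC -> A; peptide=MSALA
pos 19: GGA -> G; peptide=MSALAG
pos 22: GGA -> G; peptide=MSALAGG
pos 25: UGA -> STOP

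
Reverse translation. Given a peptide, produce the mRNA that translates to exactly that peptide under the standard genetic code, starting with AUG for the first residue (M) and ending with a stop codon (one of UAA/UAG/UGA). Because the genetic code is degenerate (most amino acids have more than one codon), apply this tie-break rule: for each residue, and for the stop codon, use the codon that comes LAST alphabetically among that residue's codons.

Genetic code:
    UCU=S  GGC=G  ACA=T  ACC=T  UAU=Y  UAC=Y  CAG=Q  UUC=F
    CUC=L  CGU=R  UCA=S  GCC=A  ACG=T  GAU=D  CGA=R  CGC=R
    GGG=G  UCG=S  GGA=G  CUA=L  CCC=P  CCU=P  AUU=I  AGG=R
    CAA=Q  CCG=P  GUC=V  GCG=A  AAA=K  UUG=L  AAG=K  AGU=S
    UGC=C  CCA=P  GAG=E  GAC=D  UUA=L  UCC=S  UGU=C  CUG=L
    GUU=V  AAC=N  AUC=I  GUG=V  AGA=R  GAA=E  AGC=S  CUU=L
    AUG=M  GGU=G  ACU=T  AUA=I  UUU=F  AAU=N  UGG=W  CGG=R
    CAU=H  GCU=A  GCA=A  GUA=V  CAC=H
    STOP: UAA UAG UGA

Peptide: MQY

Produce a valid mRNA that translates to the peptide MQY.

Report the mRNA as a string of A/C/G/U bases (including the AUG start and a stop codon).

residue 1: M -> AUG (start codon)
residue 2: Q codons sorted = CAA,CAG -> pick last = CAG
residue 3: Y codons sorted = UAC,UAU -> pick last = UAU
terminator: stop codons sorted = UAA,UAG,UGA -> pick last = UGA

Answer: mRNA: AUGCAGUAUUGA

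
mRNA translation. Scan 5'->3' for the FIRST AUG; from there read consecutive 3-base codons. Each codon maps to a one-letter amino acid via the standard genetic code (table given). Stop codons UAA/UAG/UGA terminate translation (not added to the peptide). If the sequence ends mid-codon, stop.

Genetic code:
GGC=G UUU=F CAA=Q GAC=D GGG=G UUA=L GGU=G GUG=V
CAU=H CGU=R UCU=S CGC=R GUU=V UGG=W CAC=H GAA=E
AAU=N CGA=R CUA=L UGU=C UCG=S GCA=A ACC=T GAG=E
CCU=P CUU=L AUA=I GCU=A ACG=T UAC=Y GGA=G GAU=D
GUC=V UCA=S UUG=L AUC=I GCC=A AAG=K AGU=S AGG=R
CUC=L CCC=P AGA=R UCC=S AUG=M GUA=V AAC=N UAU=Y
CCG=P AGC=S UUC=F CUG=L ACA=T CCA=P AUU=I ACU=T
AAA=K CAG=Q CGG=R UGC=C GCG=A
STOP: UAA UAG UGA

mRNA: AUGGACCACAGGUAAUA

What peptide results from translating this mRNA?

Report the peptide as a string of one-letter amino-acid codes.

Answer: MDHR

Derivation:
start AUG at pos 0
pos 0: AUG -> M; peptide=M
pos 3: GAC -> D; peptide=MD
pos 6: CAC -> H; peptide=MDH
pos 9: AGG -> R; peptide=MDHR
pos 12: UAA -> STOP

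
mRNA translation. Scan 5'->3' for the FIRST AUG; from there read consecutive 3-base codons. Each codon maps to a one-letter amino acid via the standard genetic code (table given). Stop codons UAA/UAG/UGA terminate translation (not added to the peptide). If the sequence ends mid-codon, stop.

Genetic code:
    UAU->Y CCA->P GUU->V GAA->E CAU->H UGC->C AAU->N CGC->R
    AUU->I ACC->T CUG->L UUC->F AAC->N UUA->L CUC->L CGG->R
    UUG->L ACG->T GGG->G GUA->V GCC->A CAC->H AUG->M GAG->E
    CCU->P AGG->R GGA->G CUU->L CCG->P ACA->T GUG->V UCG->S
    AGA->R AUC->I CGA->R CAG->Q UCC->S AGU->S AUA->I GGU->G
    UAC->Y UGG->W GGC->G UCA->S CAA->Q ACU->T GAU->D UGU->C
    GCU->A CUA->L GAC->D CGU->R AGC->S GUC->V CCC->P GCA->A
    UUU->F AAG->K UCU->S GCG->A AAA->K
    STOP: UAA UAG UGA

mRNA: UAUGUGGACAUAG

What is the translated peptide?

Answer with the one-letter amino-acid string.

Answer: MWT

Derivation:
start AUG at pos 1
pos 1: AUG -> M; peptide=M
pos 4: UGG -> W; peptide=MW
pos 7: ACA -> T; peptide=MWT
pos 10: UAG -> STOP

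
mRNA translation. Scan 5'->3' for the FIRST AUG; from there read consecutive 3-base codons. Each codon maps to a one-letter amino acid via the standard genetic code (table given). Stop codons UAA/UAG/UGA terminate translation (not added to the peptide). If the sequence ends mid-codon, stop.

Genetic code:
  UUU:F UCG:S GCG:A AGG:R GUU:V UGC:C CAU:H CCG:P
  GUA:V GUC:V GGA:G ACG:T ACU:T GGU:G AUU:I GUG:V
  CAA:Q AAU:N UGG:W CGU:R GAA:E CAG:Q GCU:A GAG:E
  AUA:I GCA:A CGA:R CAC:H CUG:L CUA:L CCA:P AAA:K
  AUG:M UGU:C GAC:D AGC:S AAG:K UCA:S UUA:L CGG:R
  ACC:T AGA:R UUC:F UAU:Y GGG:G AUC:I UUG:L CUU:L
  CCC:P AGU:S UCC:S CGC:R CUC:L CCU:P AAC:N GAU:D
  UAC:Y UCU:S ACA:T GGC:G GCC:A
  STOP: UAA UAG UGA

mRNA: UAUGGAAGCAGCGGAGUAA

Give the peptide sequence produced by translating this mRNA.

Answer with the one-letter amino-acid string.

start AUG at pos 1
pos 1: AUG -> M; peptide=M
pos 4: GAA -> E; peptide=ME
pos 7: GCA -> A; peptide=MEA
pos 10: GCG -> A; peptide=MEAA
pos 13: GAG -> E; peptide=MEAAE
pos 16: UAA -> STOP

Answer: MEAAE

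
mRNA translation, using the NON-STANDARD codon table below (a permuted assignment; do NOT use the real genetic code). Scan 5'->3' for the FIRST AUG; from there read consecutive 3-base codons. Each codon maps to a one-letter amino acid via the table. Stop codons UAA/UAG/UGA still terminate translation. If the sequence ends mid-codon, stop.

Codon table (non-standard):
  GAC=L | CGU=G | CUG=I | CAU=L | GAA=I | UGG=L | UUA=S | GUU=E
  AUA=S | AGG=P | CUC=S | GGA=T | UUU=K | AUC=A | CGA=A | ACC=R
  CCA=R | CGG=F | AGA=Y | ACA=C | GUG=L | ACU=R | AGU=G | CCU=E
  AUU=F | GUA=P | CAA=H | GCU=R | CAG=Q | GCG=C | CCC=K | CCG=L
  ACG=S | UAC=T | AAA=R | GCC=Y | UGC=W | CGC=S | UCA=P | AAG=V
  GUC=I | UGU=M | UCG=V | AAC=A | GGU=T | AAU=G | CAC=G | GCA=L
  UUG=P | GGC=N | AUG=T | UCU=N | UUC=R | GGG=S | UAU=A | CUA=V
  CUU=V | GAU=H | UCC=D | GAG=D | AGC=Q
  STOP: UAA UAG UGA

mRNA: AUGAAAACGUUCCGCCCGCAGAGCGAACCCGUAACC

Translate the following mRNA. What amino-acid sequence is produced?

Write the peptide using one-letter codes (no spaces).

Answer: TRSRSLQQIKPR

Derivation:
start AUG at pos 0
pos 0: AUG -> T; peptide=T
pos 3: AAA -> R; peptide=TR
pos 6: ACG -> S; peptide=TRS
pos 9: UUC -> R; peptide=TRSR
pos 12: CGC -> S; peptide=TRSRS
pos 15: CCG -> L; peptide=TRSRSL
pos 18: CAG -> Q; peptide=TRSRSLQ
pos 21: AGC -> Q; peptide=TRSRSLQQ
pos 24: GAA -> I; peptide=TRSRSLQQI
pos 27: CCC -> K; peptide=TRSRSLQQIK
pos 30: GUA -> P; peptide=TRSRSLQQIKP
pos 33: ACC -> R; peptide=TRSRSLQQIKPR
pos 36: only 0 nt remain (<3), stop (end of mRNA)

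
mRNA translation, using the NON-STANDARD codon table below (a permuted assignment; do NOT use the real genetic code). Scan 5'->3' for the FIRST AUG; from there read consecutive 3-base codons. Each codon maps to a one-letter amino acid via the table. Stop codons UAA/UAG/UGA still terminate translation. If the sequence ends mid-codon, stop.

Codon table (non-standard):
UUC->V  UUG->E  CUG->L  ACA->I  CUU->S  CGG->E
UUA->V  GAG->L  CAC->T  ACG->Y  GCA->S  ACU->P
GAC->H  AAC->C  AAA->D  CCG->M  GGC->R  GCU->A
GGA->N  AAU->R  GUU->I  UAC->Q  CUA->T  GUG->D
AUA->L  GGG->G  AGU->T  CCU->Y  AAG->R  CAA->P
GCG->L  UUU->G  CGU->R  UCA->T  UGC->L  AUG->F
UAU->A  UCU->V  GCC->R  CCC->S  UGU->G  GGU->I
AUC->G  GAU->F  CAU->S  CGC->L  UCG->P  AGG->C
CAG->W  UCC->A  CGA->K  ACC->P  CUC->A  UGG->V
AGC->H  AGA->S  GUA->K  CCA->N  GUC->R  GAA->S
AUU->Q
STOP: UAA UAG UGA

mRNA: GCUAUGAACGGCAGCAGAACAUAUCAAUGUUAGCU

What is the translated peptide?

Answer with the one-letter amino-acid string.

start AUG at pos 3
pos 3: AUG -> F; peptide=F
pos 6: AAC -> C; peptide=FC
pos 9: GGC -> R; peptide=FCR
pos 12: AGC -> H; peptide=FCRH
pos 15: AGA -> S; peptide=FCRHS
pos 18: ACA -> I; peptide=FCRHSI
pos 21: UAU -> A; peptide=FCRHSIA
pos 24: CAA -> P; peptide=FCRHSIAP
pos 27: UGU -> G; peptide=FCRHSIAPG
pos 30: UAG -> STOP

Answer: FCRHSIAPG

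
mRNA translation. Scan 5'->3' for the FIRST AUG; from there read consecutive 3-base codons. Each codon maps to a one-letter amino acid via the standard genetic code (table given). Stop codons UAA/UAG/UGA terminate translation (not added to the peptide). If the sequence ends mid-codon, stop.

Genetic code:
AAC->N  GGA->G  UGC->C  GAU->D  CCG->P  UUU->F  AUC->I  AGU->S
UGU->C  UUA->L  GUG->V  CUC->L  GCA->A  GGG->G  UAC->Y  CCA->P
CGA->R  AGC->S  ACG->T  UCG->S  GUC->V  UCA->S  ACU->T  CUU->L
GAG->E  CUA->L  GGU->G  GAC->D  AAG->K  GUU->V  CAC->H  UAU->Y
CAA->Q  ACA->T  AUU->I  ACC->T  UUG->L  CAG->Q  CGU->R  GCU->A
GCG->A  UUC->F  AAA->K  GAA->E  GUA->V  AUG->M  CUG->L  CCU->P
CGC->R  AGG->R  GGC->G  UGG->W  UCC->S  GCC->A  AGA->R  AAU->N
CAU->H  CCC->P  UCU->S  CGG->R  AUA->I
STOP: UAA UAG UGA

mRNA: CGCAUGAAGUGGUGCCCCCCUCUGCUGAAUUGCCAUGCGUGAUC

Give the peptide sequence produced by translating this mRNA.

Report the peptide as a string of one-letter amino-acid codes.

start AUG at pos 3
pos 3: AUG -> M; peptide=M
pos 6: AAG -> K; peptide=MK
pos 9: UGG -> W; peptide=MKW
pos 12: UGC -> C; peptide=MKWC
pos 15: CCC -> P; peptide=MKWCP
pos 18: CCU -> P; peptide=MKWCPP
pos 21: CUG -> L; peptide=MKWCPPL
pos 24: CUG -> L; peptide=MKWCPPLL
pos 27: AAU -> N; peptide=MKWCPPLLN
pos 30: UGC -> C; peptide=MKWCPPLLNC
pos 33: CAU -> H; peptide=MKWCPPLLNCH
pos 36: GCG -> A; peptide=MKWCPPLLNCHA
pos 39: UGA -> STOP

Answer: MKWCPPLLNCHA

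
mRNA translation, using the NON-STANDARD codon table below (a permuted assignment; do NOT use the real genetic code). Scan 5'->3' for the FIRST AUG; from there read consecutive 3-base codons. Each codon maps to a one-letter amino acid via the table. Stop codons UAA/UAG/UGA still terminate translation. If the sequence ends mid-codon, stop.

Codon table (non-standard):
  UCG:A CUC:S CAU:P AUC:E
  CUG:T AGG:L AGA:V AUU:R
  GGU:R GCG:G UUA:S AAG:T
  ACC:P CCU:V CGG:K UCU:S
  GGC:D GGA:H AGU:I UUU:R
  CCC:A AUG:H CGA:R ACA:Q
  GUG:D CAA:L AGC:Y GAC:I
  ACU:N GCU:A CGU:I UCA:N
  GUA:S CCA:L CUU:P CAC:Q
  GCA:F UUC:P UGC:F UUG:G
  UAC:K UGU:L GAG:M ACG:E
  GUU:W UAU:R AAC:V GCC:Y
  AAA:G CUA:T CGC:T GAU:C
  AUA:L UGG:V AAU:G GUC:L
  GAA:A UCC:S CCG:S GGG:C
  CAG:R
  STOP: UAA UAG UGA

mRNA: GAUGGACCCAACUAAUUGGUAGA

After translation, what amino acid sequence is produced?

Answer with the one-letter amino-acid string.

start AUG at pos 1
pos 1: AUG -> H; peptide=H
pos 4: GAC -> I; peptide=HI
pos 7: CCA -> L; peptide=HIL
pos 10: ACU -> N; peptide=HILN
pos 13: AAU -> G; peptide=HILNG
pos 16: UGG -> V; peptide=HILNGV
pos 19: UAG -> STOP

Answer: HILNGV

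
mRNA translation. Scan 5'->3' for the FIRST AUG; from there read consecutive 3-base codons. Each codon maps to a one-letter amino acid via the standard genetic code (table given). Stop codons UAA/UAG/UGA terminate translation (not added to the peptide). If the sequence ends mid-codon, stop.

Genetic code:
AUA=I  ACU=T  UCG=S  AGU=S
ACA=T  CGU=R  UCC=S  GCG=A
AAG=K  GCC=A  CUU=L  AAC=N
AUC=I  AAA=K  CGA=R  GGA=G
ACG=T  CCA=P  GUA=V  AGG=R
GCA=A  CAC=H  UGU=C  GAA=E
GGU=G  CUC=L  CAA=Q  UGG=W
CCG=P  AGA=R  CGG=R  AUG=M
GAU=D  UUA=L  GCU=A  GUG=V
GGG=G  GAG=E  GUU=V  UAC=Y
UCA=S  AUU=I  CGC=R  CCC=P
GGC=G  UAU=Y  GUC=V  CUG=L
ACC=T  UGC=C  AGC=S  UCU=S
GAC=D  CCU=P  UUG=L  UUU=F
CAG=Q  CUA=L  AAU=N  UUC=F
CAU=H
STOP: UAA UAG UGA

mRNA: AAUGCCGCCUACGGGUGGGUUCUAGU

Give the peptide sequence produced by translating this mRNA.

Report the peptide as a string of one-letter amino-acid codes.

start AUG at pos 1
pos 1: AUG -> M; peptide=M
pos 4: CCG -> P; peptide=MP
pos 7: CCU -> P; peptide=MPP
pos 10: ACG -> T; peptide=MPPT
pos 13: GGU -> G; peptide=MPPTG
pos 16: GGG -> G; peptide=MPPTGG
pos 19: UUC -> F; peptide=MPPTGGF
pos 22: UAG -> STOP

Answer: MPPTGGF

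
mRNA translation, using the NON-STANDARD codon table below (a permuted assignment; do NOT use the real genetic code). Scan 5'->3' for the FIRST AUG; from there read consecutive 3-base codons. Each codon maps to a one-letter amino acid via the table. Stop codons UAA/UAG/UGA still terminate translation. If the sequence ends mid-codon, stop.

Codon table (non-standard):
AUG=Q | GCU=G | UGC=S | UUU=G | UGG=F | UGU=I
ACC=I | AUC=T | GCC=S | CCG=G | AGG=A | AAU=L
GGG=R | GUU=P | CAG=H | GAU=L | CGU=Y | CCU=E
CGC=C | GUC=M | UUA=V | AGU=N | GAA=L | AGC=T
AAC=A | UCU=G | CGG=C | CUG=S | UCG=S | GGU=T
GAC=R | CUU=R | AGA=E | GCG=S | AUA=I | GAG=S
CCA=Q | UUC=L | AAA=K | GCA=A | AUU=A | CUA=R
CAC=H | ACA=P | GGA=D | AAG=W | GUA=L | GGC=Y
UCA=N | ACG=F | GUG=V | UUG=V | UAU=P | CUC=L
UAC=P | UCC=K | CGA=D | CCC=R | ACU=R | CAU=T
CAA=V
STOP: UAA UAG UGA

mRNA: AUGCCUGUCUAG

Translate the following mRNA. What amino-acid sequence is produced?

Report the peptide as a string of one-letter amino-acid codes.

start AUG at pos 0
pos 0: AUG -> Q; peptide=Q
pos 3: CCU -> E; peptide=QE
pos 6: GUC -> M; peptide=QEM
pos 9: UAG -> STOP

Answer: QEM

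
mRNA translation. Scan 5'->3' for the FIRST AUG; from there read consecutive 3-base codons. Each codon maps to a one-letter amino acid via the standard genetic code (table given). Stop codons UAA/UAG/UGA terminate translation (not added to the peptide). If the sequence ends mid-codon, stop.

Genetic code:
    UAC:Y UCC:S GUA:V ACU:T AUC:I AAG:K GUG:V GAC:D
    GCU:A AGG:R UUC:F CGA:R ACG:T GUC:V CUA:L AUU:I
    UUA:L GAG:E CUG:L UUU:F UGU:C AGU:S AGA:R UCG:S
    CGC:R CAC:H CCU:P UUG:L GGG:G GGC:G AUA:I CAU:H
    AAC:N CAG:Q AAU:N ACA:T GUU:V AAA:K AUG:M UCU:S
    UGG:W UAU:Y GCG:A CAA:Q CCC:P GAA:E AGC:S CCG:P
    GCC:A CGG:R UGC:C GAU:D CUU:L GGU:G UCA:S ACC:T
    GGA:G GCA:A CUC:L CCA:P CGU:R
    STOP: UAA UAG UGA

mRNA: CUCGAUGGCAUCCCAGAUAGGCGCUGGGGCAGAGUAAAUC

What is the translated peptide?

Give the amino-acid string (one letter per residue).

Answer: MASQIGAGAE

Derivation:
start AUG at pos 4
pos 4: AUG -> M; peptide=M
pos 7: GCA -> A; peptide=MA
pos 10: UCC -> S; peptide=MAS
pos 13: CAG -> Q; peptide=MASQ
pos 16: AUA -> I; peptide=MASQI
pos 19: GGC -> G; peptide=MASQIG
pos 22: GCU -> A; peptide=MASQIGA
pos 25: GGG -> G; peptide=MASQIGAG
pos 28: GCA -> A; peptide=MASQIGAGA
pos 31: GAG -> E; peptide=MASQIGAGAE
pos 34: UAA -> STOP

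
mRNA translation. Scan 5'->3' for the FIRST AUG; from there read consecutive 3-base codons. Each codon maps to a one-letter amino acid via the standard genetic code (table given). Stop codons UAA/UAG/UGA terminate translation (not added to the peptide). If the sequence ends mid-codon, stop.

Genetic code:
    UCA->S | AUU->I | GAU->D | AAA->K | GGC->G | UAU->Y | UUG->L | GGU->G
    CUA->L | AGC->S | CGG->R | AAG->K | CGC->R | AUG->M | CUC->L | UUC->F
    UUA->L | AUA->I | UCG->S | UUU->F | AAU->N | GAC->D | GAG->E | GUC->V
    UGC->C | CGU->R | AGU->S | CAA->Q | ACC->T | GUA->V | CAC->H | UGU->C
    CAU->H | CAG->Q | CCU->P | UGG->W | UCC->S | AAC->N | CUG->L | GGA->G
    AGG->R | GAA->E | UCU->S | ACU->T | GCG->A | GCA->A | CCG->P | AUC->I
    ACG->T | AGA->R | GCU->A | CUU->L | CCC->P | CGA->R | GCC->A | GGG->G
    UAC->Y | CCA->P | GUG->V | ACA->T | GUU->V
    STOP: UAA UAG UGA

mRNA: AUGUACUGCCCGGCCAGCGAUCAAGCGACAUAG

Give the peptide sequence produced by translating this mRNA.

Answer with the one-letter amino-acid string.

start AUG at pos 0
pos 0: AUG -> M; peptide=M
pos 3: UAC -> Y; peptide=MY
pos 6: UGC -> C; peptide=MYC
pos 9: CCG -> P; peptide=MYCP
pos 12: GCC -> A; peptide=MYCPA
pos 15: AGC -> S; peptide=MYCPAS
pos 18: GAU -> D; peptide=MYCPASD
pos 21: CAA -> Q; peptide=MYCPASDQ
pos 24: GCG -> A; peptide=MYCPASDQA
pos 27: ACA -> T; peptide=MYCPASDQAT
pos 30: UAG -> STOP

Answer: MYCPASDQAT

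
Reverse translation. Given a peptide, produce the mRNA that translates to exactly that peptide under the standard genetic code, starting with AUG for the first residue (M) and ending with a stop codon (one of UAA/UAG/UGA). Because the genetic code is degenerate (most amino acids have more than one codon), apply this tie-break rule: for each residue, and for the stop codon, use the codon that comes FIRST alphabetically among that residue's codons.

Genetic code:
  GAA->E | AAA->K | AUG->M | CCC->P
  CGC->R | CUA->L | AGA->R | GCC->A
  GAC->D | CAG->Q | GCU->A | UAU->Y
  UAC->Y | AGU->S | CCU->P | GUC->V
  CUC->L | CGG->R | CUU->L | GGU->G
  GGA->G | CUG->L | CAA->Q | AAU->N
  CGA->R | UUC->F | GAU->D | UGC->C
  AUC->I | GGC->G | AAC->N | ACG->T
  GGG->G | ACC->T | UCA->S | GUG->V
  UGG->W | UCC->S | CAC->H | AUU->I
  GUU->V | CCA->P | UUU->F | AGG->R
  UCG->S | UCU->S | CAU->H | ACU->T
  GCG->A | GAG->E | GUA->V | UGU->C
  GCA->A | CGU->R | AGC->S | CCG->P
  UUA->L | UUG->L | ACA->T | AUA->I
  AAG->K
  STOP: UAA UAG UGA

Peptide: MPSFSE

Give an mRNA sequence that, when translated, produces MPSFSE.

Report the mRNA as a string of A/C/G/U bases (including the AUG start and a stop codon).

residue 1: M -> AUG (start codon)
residue 2: P codons sorted = CCA,CCC,CCG,CCU -> pick first = CCA
residue 3: S codons sorted = AGC,AGU,UCA,UCC,UCG,UCU -> pick first = AGC
residue 4: F codons sorted = UUC,UUU -> pick first = UUC
residue 5: S codons sorted = AGC,AGU,UCA,UCC,UCG,UCU -> pick first = AGC
residue 6: E codons sorted = GAA,GAG -> pick first = GAA
terminator: stop codons sorted = UAA,UAG,UGA -> pick first = UAA

Answer: mRNA: AUGCCAAGCUUCAGCGAAUAA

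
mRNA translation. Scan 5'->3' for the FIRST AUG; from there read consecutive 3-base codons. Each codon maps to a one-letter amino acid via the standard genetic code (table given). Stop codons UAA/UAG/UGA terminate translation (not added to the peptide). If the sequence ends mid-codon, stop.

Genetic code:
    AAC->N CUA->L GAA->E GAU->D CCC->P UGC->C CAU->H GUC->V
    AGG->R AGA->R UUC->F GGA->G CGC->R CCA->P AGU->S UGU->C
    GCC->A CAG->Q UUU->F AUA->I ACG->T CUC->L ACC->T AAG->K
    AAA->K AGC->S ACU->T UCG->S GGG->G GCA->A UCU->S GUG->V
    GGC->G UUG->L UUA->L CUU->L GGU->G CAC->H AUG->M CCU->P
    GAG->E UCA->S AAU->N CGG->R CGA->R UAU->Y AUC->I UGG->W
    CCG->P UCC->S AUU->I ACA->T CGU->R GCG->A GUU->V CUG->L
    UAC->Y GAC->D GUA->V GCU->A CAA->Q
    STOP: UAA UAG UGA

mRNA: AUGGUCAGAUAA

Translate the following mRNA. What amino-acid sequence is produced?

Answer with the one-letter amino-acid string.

Answer: MVR

Derivation:
start AUG at pos 0
pos 0: AUG -> M; peptide=M
pos 3: GUC -> V; peptide=MV
pos 6: AGA -> R; peptide=MVR
pos 9: UAA -> STOP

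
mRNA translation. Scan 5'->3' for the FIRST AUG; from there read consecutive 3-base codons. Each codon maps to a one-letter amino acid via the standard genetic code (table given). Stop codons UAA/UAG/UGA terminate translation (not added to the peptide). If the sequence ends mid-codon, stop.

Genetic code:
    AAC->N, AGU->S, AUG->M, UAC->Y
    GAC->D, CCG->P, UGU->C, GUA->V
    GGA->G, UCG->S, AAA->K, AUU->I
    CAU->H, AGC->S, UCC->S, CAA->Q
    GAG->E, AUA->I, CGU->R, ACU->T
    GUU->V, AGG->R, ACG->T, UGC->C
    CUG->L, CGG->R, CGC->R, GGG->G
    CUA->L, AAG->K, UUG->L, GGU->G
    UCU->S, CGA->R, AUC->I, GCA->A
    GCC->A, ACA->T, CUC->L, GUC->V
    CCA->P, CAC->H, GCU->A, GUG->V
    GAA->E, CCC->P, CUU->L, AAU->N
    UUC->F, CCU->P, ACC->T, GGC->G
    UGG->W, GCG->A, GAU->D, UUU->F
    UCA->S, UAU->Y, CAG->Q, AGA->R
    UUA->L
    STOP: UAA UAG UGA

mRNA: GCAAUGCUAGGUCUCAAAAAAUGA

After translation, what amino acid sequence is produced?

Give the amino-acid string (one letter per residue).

start AUG at pos 3
pos 3: AUG -> M; peptide=M
pos 6: CUA -> L; peptide=ML
pos 9: GGU -> G; peptide=MLG
pos 12: CUC -> L; peptide=MLGL
pos 15: AAA -> K; peptide=MLGLK
pos 18: AAA -> K; peptide=MLGLKK
pos 21: UGA -> STOP

Answer: MLGLKK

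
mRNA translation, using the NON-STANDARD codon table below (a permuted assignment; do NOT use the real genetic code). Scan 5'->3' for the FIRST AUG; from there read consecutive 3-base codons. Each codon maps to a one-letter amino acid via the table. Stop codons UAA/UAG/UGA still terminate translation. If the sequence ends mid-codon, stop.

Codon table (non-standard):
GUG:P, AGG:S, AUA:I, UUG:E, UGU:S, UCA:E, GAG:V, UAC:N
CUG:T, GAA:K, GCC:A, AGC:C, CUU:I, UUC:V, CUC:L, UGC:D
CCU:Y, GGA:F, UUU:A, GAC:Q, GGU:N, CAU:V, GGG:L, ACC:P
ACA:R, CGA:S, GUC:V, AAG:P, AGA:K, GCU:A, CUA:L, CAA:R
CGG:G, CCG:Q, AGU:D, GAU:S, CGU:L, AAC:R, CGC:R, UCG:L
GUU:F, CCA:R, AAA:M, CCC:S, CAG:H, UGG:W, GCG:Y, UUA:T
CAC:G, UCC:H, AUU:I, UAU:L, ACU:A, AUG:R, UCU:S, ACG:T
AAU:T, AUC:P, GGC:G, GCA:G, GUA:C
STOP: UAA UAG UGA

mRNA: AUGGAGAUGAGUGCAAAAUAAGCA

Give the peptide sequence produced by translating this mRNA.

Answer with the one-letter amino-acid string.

start AUG at pos 0
pos 0: AUG -> R; peptide=R
pos 3: GAG -> V; peptide=RV
pos 6: AUG -> R; peptide=RVR
pos 9: AGU -> D; peptide=RVRD
pos 12: GCA -> G; peptide=RVRDG
pos 15: AAA -> M; peptide=RVRDGM
pos 18: UAA -> STOP

Answer: RVRDGM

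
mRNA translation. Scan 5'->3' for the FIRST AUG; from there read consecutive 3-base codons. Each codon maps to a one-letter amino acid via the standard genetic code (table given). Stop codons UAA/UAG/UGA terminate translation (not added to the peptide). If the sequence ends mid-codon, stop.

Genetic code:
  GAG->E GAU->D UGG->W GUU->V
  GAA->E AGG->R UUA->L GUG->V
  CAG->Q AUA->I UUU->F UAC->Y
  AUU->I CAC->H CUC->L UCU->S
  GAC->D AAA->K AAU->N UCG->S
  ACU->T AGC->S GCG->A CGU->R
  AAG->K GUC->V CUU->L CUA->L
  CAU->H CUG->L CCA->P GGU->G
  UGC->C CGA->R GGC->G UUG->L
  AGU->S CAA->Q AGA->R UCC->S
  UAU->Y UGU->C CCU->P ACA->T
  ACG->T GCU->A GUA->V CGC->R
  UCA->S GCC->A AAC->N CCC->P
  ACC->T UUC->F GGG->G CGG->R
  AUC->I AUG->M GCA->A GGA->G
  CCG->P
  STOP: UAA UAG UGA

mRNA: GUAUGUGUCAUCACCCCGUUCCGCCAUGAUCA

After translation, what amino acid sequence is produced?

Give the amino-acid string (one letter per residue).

Answer: MCHHPVPP

Derivation:
start AUG at pos 2
pos 2: AUG -> M; peptide=M
pos 5: UGU -> C; peptide=MC
pos 8: CAU -> H; peptide=MCH
pos 11: CAC -> H; peptide=MCHH
pos 14: CCC -> P; peptide=MCHHP
pos 17: GUU -> V; peptide=MCHHPV
pos 20: CCG -> P; peptide=MCHHPVP
pos 23: CCA -> P; peptide=MCHHPVPP
pos 26: UGA -> STOP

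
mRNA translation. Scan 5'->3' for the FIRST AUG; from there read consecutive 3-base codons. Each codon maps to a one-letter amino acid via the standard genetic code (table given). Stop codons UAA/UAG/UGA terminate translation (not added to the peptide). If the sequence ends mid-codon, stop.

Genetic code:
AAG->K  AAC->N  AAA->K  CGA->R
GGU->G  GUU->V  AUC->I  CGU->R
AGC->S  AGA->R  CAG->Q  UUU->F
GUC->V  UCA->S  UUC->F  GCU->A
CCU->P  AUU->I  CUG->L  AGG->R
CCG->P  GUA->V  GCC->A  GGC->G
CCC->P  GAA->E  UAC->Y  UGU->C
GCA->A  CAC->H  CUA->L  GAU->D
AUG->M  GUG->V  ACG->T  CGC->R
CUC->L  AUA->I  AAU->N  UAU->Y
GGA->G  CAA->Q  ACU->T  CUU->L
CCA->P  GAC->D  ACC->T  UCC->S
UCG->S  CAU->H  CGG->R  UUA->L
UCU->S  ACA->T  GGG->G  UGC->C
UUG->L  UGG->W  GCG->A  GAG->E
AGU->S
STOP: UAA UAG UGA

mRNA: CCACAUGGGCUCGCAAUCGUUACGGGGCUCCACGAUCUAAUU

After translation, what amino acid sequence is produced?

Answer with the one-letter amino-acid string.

start AUG at pos 4
pos 4: AUG -> M; peptide=M
pos 7: GGC -> G; peptide=MG
pos 10: UCG -> S; peptide=MGS
pos 13: CAA -> Q; peptide=MGSQ
pos 16: UCG -> S; peptide=MGSQS
pos 19: UUA -> L; peptide=MGSQSL
pos 22: CGG -> R; peptide=MGSQSLR
pos 25: GGC -> G; peptide=MGSQSLRG
pos 28: UCC -> S; peptide=MGSQSLRGS
pos 31: ACG -> T; peptide=MGSQSLRGST
pos 34: AUC -> I; peptide=MGSQSLRGSTI
pos 37: UAA -> STOP

Answer: MGSQSLRGSTI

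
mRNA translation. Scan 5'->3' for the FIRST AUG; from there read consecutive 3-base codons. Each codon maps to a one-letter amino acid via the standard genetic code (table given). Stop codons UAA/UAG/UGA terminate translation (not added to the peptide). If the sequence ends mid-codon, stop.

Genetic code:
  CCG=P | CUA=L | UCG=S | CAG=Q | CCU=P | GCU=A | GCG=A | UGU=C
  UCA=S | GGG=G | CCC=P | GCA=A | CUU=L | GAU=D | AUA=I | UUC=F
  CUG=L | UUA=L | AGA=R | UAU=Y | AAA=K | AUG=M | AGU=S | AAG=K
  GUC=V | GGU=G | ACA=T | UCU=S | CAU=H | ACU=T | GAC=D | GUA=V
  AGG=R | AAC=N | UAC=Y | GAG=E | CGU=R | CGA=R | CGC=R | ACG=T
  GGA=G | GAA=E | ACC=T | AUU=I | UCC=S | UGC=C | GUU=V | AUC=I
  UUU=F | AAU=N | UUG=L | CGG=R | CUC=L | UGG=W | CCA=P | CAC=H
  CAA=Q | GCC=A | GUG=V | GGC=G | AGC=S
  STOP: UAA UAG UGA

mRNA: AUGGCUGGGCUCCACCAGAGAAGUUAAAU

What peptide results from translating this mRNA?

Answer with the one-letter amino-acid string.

start AUG at pos 0
pos 0: AUG -> M; peptide=M
pos 3: GCU -> A; peptide=MA
pos 6: GGG -> G; peptide=MAG
pos 9: CUC -> L; peptide=MAGL
pos 12: CAC -> H; peptide=MAGLH
pos 15: CAG -> Q; peptide=MAGLHQ
pos 18: AGA -> R; peptide=MAGLHQR
pos 21: AGU -> S; peptide=MAGLHQRS
pos 24: UAA -> STOP

Answer: MAGLHQRS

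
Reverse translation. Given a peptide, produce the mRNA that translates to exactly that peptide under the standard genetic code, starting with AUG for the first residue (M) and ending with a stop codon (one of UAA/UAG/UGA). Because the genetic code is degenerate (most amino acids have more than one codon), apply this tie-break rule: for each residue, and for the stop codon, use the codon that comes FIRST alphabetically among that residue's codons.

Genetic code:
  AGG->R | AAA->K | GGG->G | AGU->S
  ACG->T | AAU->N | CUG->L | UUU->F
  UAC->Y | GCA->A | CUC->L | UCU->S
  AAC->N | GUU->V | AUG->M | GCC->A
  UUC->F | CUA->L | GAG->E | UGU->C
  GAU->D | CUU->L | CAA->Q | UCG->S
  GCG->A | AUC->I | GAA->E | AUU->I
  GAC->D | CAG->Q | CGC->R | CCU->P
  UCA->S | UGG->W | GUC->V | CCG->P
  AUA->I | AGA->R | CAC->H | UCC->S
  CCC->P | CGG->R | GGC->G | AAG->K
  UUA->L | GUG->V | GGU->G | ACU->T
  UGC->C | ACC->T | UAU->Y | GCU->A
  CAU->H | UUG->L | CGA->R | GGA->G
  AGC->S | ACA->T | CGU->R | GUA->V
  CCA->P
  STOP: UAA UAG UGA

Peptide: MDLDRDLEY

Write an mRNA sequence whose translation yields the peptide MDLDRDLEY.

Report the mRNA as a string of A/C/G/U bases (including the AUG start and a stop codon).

Answer: mRNA: AUGGACCUAGACAGAGACCUAGAAUACUAA

Derivation:
residue 1: M -> AUG (start codon)
residue 2: D codons sorted = GAC,GAU -> pick first = GAC
residue 3: L codons sorted = CUA,CUC,CUG,CUU,UUA,UUG -> pick first = CUA
residue 4: D codons sorted = GAC,GAU -> pick first = GAC
residue 5: R codons sorted = AGA,AGG,CGA,CGC,CGG,CGU -> pick first = AGA
residue 6: D codons sorted = GAC,GAU -> pick first = GAC
residue 7: L codons sorted = CUA,CUC,CUG,CUU,UUA,UUG -> pick first = CUA
residue 8: E codons sorted = GAA,GAG -> pick first = GAA
residue 9: Y codons sorted = UAC,UAU -> pick first = UAC
terminator: stop codons sorted = UAA,UAG,UGA -> pick first = UAA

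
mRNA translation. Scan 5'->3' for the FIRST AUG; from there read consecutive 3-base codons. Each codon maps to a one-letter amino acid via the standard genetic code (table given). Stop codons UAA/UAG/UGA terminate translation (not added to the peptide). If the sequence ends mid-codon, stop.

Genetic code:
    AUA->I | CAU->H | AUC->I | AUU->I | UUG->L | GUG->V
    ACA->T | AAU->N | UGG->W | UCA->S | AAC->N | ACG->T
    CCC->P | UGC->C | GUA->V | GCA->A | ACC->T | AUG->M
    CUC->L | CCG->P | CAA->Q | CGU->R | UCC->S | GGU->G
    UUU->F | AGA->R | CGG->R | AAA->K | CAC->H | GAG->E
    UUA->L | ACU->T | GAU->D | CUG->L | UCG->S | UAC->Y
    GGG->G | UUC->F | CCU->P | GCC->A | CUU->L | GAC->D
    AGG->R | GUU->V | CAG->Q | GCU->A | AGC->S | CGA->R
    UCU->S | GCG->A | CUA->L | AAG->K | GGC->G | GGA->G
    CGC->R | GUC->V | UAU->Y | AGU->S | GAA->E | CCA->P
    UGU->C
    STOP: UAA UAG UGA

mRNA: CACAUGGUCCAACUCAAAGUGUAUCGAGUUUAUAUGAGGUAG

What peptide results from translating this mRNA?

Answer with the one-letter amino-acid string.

Answer: MVQLKVYRVYMR

Derivation:
start AUG at pos 3
pos 3: AUG -> M; peptide=M
pos 6: GUC -> V; peptide=MV
pos 9: CAA -> Q; peptide=MVQ
pos 12: CUC -> L; peptide=MVQL
pos 15: AAA -> K; peptide=MVQLK
pos 18: GUG -> V; peptide=MVQLKV
pos 21: UAU -> Y; peptide=MVQLKVY
pos 24: CGA -> R; peptide=MVQLKVYR
pos 27: GUU -> V; peptide=MVQLKVYRV
pos 30: UAU -> Y; peptide=MVQLKVYRVY
pos 33: AUG -> M; peptide=MVQLKVYRVYM
pos 36: AGG -> R; peptide=MVQLKVYRVYMR
pos 39: UAG -> STOP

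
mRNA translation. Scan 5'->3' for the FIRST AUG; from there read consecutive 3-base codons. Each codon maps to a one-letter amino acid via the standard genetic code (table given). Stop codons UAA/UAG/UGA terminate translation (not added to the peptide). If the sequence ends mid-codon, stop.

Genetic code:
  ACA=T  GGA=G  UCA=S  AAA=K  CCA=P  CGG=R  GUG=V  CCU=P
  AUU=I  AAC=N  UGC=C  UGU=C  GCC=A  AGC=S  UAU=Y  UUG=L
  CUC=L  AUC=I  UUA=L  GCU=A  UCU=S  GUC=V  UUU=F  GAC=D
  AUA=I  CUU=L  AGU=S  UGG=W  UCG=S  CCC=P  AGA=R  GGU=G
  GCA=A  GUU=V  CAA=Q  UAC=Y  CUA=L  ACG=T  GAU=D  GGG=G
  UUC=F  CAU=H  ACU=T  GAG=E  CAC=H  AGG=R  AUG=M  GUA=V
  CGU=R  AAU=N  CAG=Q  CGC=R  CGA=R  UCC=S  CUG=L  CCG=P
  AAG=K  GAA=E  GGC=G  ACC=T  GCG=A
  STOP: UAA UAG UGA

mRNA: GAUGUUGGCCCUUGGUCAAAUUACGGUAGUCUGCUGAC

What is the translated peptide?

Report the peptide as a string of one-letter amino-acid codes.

start AUG at pos 1
pos 1: AUG -> M; peptide=M
pos 4: UUG -> L; peptide=ML
pos 7: GCC -> A; peptide=MLA
pos 10: CUU -> L; peptide=MLAL
pos 13: GGU -> G; peptide=MLALG
pos 16: CAA -> Q; peptide=MLALGQ
pos 19: AUU -> I; peptide=MLALGQI
pos 22: ACG -> T; peptide=MLALGQIT
pos 25: GUA -> V; peptide=MLALGQITV
pos 28: GUC -> V; peptide=MLALGQITVV
pos 31: UGC -> C; peptide=MLALGQITVVC
pos 34: UGA -> STOP

Answer: MLALGQITVVC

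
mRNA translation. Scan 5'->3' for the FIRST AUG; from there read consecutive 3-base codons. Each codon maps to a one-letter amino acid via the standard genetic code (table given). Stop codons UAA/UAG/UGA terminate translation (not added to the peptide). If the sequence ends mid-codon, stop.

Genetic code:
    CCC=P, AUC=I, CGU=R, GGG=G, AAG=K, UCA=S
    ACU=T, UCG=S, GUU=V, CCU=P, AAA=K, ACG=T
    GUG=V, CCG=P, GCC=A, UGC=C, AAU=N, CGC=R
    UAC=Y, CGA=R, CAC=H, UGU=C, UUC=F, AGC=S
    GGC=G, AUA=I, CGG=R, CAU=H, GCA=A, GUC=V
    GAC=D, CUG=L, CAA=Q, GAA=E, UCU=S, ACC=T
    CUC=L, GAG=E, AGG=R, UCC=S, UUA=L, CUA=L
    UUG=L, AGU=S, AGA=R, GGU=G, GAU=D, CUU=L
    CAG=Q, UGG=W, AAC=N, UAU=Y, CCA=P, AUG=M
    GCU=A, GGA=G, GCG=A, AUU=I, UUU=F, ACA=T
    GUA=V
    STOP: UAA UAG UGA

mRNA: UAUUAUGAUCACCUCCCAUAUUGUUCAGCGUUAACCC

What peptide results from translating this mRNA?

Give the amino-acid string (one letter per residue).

start AUG at pos 4
pos 4: AUG -> M; peptide=M
pos 7: AUC -> I; peptide=MI
pos 10: ACC -> T; peptide=MIT
pos 13: UCC -> S; peptide=MITS
pos 16: CAU -> H; peptide=MITSH
pos 19: AUU -> I; peptide=MITSHI
pos 22: GUU -> V; peptide=MITSHIV
pos 25: CAG -> Q; peptide=MITSHIVQ
pos 28: CGU -> R; peptide=MITSHIVQR
pos 31: UAA -> STOP

Answer: MITSHIVQR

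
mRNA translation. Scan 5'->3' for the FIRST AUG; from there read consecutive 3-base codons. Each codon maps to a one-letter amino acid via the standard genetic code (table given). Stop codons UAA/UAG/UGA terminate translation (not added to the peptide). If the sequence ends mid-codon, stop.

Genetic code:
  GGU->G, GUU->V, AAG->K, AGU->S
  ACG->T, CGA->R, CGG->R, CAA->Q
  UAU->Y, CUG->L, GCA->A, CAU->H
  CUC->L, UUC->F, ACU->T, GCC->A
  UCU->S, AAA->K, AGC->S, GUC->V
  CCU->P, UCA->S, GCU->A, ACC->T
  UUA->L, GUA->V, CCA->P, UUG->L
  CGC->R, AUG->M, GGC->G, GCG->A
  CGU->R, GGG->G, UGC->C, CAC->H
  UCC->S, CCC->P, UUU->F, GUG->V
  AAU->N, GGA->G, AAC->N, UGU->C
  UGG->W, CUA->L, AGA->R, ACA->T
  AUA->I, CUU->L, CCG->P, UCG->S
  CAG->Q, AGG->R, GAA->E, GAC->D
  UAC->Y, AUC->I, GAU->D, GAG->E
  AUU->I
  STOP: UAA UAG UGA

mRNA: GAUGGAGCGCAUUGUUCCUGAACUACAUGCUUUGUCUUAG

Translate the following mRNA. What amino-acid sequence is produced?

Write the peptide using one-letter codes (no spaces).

Answer: MERIVPELHALS

Derivation:
start AUG at pos 1
pos 1: AUG -> M; peptide=M
pos 4: GAG -> E; peptide=ME
pos 7: CGC -> R; peptide=MER
pos 10: AUU -> I; peptide=MERI
pos 13: GUU -> V; peptide=MERIV
pos 16: CCU -> P; peptide=MERIVP
pos 19: GAA -> E; peptide=MERIVPE
pos 22: CUA -> L; peptide=MERIVPEL
pos 25: CAU -> H; peptide=MERIVPELH
pos 28: GCU -> A; peptide=MERIVPELHA
pos 31: UUG -> L; peptide=MERIVPELHAL
pos 34: UCU -> S; peptide=MERIVPELHALS
pos 37: UAG -> STOP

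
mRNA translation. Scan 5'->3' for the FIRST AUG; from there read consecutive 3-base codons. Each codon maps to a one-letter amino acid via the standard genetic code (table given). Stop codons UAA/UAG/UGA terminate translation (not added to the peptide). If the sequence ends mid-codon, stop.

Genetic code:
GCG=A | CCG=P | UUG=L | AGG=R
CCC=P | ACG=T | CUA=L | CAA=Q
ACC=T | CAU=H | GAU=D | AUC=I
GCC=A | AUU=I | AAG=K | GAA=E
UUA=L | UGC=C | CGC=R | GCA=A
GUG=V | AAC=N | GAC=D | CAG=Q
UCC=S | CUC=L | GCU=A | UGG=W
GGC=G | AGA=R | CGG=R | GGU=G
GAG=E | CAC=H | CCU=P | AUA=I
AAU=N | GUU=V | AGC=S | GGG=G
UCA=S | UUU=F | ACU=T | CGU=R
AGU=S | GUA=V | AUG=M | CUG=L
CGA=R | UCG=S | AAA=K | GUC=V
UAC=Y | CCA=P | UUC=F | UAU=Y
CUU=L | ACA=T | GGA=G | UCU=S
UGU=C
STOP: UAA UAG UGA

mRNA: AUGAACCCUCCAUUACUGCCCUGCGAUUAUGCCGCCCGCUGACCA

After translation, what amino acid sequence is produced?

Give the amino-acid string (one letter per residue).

Answer: MNPPLLPCDYAAR

Derivation:
start AUG at pos 0
pos 0: AUG -> M; peptide=M
pos 3: AAC -> N; peptide=MN
pos 6: CCU -> P; peptide=MNP
pos 9: CCA -> P; peptide=MNPP
pos 12: UUA -> L; peptide=MNPPL
pos 15: CUG -> L; peptide=MNPPLL
pos 18: CCC -> P; peptide=MNPPLLP
pos 21: UGC -> C; peptide=MNPPLLPC
pos 24: GAU -> D; peptide=MNPPLLPCD
pos 27: UAU -> Y; peptide=MNPPLLPCDY
pos 30: GCC -> A; peptide=MNPPLLPCDYA
pos 33: GCC -> A; peptide=MNPPLLPCDYAA
pos 36: CGC -> R; peptide=MNPPLLPCDYAAR
pos 39: UGA -> STOP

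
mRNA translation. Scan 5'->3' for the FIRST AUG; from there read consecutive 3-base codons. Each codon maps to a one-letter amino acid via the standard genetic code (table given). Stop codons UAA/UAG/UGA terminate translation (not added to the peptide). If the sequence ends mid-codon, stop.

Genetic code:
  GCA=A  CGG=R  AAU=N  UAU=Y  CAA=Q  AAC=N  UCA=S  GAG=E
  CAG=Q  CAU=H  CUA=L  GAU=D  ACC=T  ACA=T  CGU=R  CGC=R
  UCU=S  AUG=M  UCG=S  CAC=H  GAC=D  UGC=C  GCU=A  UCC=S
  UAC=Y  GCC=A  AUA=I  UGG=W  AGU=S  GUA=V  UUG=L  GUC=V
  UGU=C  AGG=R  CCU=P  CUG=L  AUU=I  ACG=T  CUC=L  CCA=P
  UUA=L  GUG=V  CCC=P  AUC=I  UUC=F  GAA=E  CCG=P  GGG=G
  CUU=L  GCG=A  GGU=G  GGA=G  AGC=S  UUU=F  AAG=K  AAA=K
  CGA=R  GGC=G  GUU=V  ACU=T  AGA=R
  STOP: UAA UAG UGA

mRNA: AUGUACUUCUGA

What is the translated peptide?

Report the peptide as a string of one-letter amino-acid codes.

Answer: MYF

Derivation:
start AUG at pos 0
pos 0: AUG -> M; peptide=M
pos 3: UAC -> Y; peptide=MY
pos 6: UUC -> F; peptide=MYF
pos 9: UGA -> STOP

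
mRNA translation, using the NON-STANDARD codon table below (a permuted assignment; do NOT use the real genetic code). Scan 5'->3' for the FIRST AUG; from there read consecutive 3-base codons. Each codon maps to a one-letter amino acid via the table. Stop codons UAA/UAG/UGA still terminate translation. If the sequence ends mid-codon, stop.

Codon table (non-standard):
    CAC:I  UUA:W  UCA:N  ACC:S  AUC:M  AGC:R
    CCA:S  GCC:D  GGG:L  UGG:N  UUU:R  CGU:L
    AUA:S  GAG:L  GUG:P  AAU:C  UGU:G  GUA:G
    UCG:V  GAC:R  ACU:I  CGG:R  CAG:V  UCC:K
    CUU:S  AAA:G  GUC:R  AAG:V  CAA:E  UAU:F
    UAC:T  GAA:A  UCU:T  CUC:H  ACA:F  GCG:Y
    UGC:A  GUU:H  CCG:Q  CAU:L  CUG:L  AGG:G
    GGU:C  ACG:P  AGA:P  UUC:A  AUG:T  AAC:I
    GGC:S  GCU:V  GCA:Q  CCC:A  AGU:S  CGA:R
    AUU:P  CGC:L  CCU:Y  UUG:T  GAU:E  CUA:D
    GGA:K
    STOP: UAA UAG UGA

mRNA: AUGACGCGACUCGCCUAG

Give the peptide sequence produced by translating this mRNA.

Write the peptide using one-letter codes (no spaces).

Answer: TPRHD

Derivation:
start AUG at pos 0
pos 0: AUG -> T; peptide=T
pos 3: ACG -> P; peptide=TP
pos 6: CGA -> R; peptide=TPR
pos 9: CUC -> H; peptide=TPRH
pos 12: GCC -> D; peptide=TPRHD
pos 15: UAG -> STOP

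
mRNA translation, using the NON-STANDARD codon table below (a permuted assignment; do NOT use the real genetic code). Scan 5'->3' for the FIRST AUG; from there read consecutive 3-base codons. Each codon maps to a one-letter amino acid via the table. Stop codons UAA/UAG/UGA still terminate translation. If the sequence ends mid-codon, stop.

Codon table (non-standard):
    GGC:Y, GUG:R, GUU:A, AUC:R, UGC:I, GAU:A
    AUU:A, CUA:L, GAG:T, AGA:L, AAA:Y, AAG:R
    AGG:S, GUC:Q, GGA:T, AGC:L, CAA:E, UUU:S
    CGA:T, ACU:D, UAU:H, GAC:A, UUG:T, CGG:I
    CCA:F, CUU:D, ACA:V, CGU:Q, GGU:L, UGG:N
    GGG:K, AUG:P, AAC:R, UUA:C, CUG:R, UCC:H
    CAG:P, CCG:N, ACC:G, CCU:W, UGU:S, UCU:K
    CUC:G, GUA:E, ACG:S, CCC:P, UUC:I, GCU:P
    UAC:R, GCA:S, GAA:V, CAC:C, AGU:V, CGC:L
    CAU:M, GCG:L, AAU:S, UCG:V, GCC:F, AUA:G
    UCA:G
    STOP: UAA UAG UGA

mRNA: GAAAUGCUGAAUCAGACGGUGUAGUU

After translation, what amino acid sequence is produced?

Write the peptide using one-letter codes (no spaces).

start AUG at pos 3
pos 3: AUG -> P; peptide=P
pos 6: CUG -> R; peptide=PR
pos 9: AAU -> S; peptide=PRS
pos 12: CAG -> P; peptide=PRSP
pos 15: ACG -> S; peptide=PRSPS
pos 18: GUG -> R; peptide=PRSPSR
pos 21: UAG -> STOP

Answer: PRSPSR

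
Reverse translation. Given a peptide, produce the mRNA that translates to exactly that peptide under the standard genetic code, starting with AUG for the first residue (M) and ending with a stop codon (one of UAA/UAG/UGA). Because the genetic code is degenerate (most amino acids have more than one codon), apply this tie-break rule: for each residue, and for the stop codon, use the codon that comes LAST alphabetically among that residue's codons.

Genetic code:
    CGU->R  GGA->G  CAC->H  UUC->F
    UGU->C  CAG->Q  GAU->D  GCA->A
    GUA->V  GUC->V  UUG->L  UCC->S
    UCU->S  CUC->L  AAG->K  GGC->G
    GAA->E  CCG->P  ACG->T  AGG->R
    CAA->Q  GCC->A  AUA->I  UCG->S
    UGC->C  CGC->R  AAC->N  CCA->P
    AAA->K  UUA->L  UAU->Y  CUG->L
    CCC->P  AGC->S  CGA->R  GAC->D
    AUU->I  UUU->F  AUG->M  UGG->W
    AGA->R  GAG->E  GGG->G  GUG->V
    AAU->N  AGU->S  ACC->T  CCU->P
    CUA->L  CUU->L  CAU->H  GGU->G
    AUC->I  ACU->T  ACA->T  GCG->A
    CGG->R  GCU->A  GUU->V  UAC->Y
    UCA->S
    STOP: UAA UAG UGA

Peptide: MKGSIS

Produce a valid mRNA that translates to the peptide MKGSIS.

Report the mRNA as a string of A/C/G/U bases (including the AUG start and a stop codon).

Answer: mRNA: AUGAAGGGUUCUAUUUCUUGA

Derivation:
residue 1: M -> AUG (start codon)
residue 2: K codons sorted = AAA,AAG -> pick last = AAG
residue 3: G codons sorted = GGA,GGC,GGG,GGU -> pick last = GGU
residue 4: S codons sorted = AGC,AGU,UCA,UCC,UCG,UCU -> pick last = UCU
residue 5: I codons sorted = AUA,AUC,AUU -> pick last = AUU
residue 6: S codons sorted = AGC,AGU,UCA,UCC,UCG,UCU -> pick last = UCU
terminator: stop codons sorted = UAA,UAG,UGA -> pick last = UGA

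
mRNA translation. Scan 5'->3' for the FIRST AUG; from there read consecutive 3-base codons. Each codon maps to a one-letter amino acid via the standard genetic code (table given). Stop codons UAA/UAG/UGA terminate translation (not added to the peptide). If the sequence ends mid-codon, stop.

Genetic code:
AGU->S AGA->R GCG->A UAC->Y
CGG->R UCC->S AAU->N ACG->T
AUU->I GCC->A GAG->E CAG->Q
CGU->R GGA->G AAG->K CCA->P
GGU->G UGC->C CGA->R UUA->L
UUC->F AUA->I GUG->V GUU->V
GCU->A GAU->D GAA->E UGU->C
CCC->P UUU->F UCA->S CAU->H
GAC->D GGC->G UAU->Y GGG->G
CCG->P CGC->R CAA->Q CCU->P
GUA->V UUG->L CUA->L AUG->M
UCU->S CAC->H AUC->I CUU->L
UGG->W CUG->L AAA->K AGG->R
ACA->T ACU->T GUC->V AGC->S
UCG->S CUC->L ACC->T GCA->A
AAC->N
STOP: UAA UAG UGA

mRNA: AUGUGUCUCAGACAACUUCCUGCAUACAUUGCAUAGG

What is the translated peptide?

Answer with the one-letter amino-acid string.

Answer: MCLRQLPAYIA

Derivation:
start AUG at pos 0
pos 0: AUG -> M; peptide=M
pos 3: UGU -> C; peptide=MC
pos 6: CUC -> L; peptide=MCL
pos 9: AGA -> R; peptide=MCLR
pos 12: CAA -> Q; peptide=MCLRQ
pos 15: CUU -> L; peptide=MCLRQL
pos 18: CCU -> P; peptide=MCLRQLP
pos 21: GCA -> A; peptide=MCLRQLPA
pos 24: UAC -> Y; peptide=MCLRQLPAY
pos 27: AUU -> I; peptide=MCLRQLPAYI
pos 30: GCA -> A; peptide=MCLRQLPAYIA
pos 33: UAG -> STOP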